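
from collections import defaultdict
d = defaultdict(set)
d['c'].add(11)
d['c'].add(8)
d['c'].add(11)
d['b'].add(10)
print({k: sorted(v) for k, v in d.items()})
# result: {'c': [8, 11], 'b': [10]}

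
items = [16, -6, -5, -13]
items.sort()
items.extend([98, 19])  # [-13, -6, -5, 16, 98, 19]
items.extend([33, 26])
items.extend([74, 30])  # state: [-13, -6, -5, 16, 98, 19, 33, 26, 74, 30]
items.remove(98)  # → [-13, -6, -5, 16, 19, 33, 26, 74, 30]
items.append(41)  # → [-13, -6, -5, 16, 19, 33, 26, 74, 30, 41]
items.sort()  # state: [-13, -6, -5, 16, 19, 26, 30, 33, 41, 74]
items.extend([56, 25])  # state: [-13, -6, -5, 16, 19, 26, 30, 33, 41, 74, 56, 25]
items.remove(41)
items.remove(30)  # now [-13, -6, -5, 16, 19, 26, 33, 74, 56, 25]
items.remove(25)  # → [-13, -6, -5, 16, 19, 26, 33, 74, 56]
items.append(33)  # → [-13, -6, -5, 16, 19, 26, 33, 74, 56, 33]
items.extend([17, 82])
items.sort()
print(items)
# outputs [-13, -6, -5, 16, 17, 19, 26, 33, 33, 56, 74, 82]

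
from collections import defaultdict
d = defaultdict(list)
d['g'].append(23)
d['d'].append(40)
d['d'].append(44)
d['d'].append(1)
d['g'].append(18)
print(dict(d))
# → {'g': [23, 18], 'd': [40, 44, 1]}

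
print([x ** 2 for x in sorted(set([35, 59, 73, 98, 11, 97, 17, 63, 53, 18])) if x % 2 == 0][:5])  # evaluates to [324, 9604]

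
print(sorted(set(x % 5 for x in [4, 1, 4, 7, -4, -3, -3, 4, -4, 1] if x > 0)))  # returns [1, 2, 4]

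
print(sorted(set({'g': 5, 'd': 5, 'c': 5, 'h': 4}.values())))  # [4, 5]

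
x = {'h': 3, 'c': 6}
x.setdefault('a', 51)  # 51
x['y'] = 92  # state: {'h': 3, 'c': 6, 'a': 51, 'y': 92}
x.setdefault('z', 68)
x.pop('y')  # 92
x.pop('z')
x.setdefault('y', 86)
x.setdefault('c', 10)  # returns 6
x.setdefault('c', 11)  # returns 6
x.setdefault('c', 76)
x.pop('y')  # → 86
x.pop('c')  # 6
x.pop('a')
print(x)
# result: {'h': 3}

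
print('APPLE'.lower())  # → apple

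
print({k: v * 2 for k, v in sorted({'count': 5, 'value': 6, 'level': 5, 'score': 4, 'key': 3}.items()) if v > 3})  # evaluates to {'count': 10, 'level': 10, 'score': 8, 'value': 12}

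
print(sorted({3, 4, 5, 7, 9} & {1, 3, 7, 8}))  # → [3, 7]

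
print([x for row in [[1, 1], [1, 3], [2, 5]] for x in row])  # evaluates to [1, 1, 1, 3, 2, 5]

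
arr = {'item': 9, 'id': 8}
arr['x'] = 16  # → {'item': 9, 'id': 8, 'x': 16}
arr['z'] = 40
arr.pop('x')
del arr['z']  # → {'item': 9, 'id': 8}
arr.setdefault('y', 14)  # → 14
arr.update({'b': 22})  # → {'item': 9, 'id': 8, 'y': 14, 'b': 22}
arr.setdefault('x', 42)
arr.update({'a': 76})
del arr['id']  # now {'item': 9, 'y': 14, 'b': 22, 'x': 42, 'a': 76}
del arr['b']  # {'item': 9, 'y': 14, 'x': 42, 'a': 76}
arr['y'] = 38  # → {'item': 9, 'y': 38, 'x': 42, 'a': 76}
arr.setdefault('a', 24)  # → 76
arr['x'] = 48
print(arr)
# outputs {'item': 9, 'y': 38, 'x': 48, 'a': 76}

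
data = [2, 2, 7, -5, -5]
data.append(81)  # [2, 2, 7, -5, -5, 81]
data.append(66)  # [2, 2, 7, -5, -5, 81, 66]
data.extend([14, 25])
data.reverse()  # [25, 14, 66, 81, -5, -5, 7, 2, 2]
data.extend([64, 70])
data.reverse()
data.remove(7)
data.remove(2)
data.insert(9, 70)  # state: [70, 64, 2, -5, -5, 81, 66, 14, 25, 70]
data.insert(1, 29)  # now [70, 29, 64, 2, -5, -5, 81, 66, 14, 25, 70]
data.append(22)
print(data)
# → [70, 29, 64, 2, -5, -5, 81, 66, 14, 25, 70, 22]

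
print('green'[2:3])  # e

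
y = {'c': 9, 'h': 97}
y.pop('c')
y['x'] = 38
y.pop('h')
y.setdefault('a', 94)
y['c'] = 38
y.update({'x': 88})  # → {'x': 88, 'a': 94, 'c': 38}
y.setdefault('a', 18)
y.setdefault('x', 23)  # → 88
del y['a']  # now {'x': 88, 'c': 38}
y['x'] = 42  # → {'x': 42, 'c': 38}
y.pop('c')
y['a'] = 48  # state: {'x': 42, 'a': 48}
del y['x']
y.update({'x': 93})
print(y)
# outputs {'a': 48, 'x': 93}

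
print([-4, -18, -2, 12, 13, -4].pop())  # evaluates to -4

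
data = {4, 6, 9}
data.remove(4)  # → {6, 9}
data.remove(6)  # {9}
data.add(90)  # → {9, 90}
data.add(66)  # {9, 66, 90}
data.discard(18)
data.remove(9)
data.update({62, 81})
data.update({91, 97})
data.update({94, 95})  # {62, 66, 81, 90, 91, 94, 95, 97}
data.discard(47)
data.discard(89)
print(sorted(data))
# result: [62, 66, 81, 90, 91, 94, 95, 97]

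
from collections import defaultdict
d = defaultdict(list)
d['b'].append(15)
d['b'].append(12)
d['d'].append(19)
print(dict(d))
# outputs {'b': [15, 12], 'd': [19]}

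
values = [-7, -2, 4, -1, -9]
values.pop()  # -9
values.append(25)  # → [-7, -2, 4, -1, 25]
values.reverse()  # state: [25, -1, 4, -2, -7]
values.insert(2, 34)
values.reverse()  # [-7, -2, 4, 34, -1, 25]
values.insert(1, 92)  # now [-7, 92, -2, 4, 34, -1, 25]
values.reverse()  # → [25, -1, 34, 4, -2, 92, -7]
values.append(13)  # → [25, -1, 34, 4, -2, 92, -7, 13]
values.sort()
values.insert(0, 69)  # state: [69, -7, -2, -1, 4, 13, 25, 34, 92]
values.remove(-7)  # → [69, -2, -1, 4, 13, 25, 34, 92]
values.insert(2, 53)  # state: [69, -2, 53, -1, 4, 13, 25, 34, 92]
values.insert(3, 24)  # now [69, -2, 53, 24, -1, 4, 13, 25, 34, 92]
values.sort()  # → [-2, -1, 4, 13, 24, 25, 34, 53, 69, 92]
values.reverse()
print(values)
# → [92, 69, 53, 34, 25, 24, 13, 4, -1, -2]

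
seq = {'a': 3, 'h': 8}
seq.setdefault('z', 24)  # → 24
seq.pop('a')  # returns 3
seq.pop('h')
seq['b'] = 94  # {'z': 24, 'b': 94}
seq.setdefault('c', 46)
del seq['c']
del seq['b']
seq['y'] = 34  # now {'z': 24, 'y': 34}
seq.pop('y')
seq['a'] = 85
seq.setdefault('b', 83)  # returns 83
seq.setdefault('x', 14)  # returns 14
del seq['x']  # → {'z': 24, 'a': 85, 'b': 83}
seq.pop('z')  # 24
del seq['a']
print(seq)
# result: {'b': 83}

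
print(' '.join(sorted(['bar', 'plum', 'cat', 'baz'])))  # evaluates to bar baz cat plum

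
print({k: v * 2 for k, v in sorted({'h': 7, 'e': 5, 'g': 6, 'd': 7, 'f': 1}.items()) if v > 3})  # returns {'d': 14, 'e': 10, 'g': 12, 'h': 14}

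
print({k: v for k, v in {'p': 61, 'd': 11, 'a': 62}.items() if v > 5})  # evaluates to {'p': 61, 'd': 11, 'a': 62}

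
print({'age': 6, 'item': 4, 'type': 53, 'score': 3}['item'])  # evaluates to 4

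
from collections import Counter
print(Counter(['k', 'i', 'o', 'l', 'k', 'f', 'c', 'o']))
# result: Counter({'k': 2, 'o': 2, 'i': 1, 'l': 1, 'f': 1, 'c': 1})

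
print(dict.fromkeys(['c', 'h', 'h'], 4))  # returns {'c': 4, 'h': 4}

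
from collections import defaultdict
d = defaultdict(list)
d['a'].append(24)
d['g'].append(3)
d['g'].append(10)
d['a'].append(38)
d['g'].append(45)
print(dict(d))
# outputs {'a': [24, 38], 'g': [3, 10, 45]}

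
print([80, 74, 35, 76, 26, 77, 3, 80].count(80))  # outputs 2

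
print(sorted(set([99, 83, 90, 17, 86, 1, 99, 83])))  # [1, 17, 83, 86, 90, 99]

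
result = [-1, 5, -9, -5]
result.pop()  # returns -5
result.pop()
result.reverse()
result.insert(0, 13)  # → [13, 5, -1]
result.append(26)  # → [13, 5, -1, 26]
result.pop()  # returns 26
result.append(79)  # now [13, 5, -1, 79]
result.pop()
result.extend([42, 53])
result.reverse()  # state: [53, 42, -1, 5, 13]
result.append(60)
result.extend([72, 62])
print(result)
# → [53, 42, -1, 5, 13, 60, 72, 62]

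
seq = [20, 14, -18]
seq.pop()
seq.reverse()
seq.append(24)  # [14, 20, 24]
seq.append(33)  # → [14, 20, 24, 33]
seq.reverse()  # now [33, 24, 20, 14]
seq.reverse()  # [14, 20, 24, 33]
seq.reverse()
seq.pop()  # 14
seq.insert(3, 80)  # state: [33, 24, 20, 80]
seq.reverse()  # [80, 20, 24, 33]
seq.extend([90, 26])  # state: [80, 20, 24, 33, 90, 26]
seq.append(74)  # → [80, 20, 24, 33, 90, 26, 74]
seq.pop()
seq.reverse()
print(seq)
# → [26, 90, 33, 24, 20, 80]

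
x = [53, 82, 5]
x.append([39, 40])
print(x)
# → [53, 82, 5, [39, 40]]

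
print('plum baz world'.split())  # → ['plum', 'baz', 'world']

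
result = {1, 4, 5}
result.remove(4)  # {1, 5}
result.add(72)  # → {1, 5, 72}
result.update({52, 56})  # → {1, 5, 52, 56, 72}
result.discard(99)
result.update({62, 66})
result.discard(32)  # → {1, 5, 52, 56, 62, 66, 72}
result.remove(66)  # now {1, 5, 52, 56, 62, 72}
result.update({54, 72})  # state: {1, 5, 52, 54, 56, 62, 72}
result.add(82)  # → {1, 5, 52, 54, 56, 62, 72, 82}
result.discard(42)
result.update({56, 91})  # {1, 5, 52, 54, 56, 62, 72, 82, 91}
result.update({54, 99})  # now {1, 5, 52, 54, 56, 62, 72, 82, 91, 99}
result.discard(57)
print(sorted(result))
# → [1, 5, 52, 54, 56, 62, 72, 82, 91, 99]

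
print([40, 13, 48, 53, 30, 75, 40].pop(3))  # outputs 53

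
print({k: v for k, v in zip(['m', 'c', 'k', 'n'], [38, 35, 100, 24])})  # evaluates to {'m': 38, 'c': 35, 'k': 100, 'n': 24}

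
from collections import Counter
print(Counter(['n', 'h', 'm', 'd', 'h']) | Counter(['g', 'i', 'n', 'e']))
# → Counter({'h': 2, 'n': 1, 'm': 1, 'd': 1, 'g': 1, 'i': 1, 'e': 1})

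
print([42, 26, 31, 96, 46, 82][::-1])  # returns [82, 46, 96, 31, 26, 42]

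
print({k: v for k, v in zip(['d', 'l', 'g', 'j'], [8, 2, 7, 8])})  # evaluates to {'d': 8, 'l': 2, 'g': 7, 'j': 8}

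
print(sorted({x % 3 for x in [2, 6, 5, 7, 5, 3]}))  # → [0, 1, 2]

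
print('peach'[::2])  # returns pah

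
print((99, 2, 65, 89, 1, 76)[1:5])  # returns (2, 65, 89, 1)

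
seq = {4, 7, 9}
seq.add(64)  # {4, 7, 9, 64}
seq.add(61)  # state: {4, 7, 9, 61, 64}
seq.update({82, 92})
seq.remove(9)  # {4, 7, 61, 64, 82, 92}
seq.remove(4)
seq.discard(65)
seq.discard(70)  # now {7, 61, 64, 82, 92}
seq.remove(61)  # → {7, 64, 82, 92}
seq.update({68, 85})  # {7, 64, 68, 82, 85, 92}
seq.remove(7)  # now {64, 68, 82, 85, 92}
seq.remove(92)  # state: {64, 68, 82, 85}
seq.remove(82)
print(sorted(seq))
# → [64, 68, 85]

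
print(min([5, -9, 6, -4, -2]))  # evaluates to -9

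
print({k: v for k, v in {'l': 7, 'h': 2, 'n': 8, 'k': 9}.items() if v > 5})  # {'l': 7, 'n': 8, 'k': 9}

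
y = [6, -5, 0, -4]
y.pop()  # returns -4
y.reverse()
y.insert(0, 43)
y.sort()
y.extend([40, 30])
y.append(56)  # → [-5, 0, 6, 43, 40, 30, 56]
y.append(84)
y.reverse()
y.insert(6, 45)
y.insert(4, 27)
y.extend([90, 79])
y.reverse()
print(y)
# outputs [79, 90, -5, 0, 45, 6, 43, 27, 40, 30, 56, 84]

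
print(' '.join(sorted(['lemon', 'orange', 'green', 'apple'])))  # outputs apple green lemon orange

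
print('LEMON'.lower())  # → lemon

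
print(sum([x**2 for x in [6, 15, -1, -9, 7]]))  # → 392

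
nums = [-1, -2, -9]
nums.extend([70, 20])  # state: [-1, -2, -9, 70, 20]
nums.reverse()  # [20, 70, -9, -2, -1]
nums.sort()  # [-9, -2, -1, 20, 70]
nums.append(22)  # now [-9, -2, -1, 20, 70, 22]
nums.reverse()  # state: [22, 70, 20, -1, -2, -9]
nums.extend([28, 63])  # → [22, 70, 20, -1, -2, -9, 28, 63]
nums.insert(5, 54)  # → [22, 70, 20, -1, -2, 54, -9, 28, 63]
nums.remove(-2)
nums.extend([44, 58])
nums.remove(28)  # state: [22, 70, 20, -1, 54, -9, 63, 44, 58]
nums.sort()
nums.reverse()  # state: [70, 63, 58, 54, 44, 22, 20, -1, -9]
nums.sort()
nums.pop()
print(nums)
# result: [-9, -1, 20, 22, 44, 54, 58, 63]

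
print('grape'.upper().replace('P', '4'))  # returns GRA4E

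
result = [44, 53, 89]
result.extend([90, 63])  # [44, 53, 89, 90, 63]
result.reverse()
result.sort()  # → [44, 53, 63, 89, 90]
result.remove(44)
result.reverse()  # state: [90, 89, 63, 53]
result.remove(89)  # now [90, 63, 53]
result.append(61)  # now [90, 63, 53, 61]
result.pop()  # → 61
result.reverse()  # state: [53, 63, 90]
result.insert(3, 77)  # [53, 63, 90, 77]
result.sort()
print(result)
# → [53, 63, 77, 90]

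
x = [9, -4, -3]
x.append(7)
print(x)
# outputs [9, -4, -3, 7]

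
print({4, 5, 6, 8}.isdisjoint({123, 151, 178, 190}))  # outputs True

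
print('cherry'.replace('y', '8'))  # cherr8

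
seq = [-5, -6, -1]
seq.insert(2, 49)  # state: [-5, -6, 49, -1]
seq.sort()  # [-6, -5, -1, 49]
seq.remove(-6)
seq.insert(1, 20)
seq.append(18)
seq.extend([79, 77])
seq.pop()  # 77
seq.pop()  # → 79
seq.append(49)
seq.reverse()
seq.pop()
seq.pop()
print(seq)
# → [49, 18, 49, -1]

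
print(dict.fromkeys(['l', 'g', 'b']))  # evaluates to {'l': None, 'g': None, 'b': None}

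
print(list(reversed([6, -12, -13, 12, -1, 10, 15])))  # [15, 10, -1, 12, -13, -12, 6]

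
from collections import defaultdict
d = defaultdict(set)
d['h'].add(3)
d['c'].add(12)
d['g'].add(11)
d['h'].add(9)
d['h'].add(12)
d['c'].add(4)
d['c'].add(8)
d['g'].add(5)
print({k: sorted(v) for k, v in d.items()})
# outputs {'h': [3, 9, 12], 'c': [4, 8, 12], 'g': [5, 11]}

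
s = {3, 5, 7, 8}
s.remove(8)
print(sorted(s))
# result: [3, 5, 7]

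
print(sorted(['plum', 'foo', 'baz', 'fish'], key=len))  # ['foo', 'baz', 'plum', 'fish']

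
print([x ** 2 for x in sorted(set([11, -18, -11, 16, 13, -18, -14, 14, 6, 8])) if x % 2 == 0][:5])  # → [324, 196, 36, 64, 196]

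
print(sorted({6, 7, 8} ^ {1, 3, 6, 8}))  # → [1, 3, 7]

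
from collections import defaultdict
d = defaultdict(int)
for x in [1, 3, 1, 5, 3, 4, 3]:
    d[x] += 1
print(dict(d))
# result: {1: 2, 3: 3, 5: 1, 4: 1}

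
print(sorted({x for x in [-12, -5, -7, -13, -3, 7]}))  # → [-13, -12, -7, -5, -3, 7]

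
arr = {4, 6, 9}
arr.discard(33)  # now {4, 6, 9}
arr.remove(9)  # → {4, 6}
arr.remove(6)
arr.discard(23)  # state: {4}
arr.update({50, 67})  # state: {4, 50, 67}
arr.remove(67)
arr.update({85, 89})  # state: {4, 50, 85, 89}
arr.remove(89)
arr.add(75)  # {4, 50, 75, 85}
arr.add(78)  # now {4, 50, 75, 78, 85}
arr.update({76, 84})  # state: {4, 50, 75, 76, 78, 84, 85}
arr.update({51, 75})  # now {4, 50, 51, 75, 76, 78, 84, 85}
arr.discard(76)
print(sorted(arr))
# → [4, 50, 51, 75, 78, 84, 85]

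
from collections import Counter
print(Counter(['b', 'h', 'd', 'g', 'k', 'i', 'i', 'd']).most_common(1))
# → [('d', 2)]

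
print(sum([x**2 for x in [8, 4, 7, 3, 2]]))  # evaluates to 142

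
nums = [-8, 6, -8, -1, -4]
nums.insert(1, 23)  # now [-8, 23, 6, -8, -1, -4]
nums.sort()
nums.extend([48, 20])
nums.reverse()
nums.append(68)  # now [20, 48, 23, 6, -1, -4, -8, -8, 68]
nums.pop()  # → 68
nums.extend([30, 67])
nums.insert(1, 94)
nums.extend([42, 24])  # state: [20, 94, 48, 23, 6, -1, -4, -8, -8, 30, 67, 42, 24]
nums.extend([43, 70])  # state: [20, 94, 48, 23, 6, -1, -4, -8, -8, 30, 67, 42, 24, 43, 70]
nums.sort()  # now [-8, -8, -4, -1, 6, 20, 23, 24, 30, 42, 43, 48, 67, 70, 94]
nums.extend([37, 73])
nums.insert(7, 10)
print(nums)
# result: [-8, -8, -4, -1, 6, 20, 23, 10, 24, 30, 42, 43, 48, 67, 70, 94, 37, 73]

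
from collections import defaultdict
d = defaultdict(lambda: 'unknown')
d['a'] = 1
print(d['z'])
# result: unknown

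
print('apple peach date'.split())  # ['apple', 'peach', 'date']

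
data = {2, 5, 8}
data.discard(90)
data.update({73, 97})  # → {2, 5, 8, 73, 97}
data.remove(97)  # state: {2, 5, 8, 73}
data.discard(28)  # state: {2, 5, 8, 73}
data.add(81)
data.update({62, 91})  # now {2, 5, 8, 62, 73, 81, 91}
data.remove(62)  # {2, 5, 8, 73, 81, 91}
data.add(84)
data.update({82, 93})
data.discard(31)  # {2, 5, 8, 73, 81, 82, 84, 91, 93}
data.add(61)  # {2, 5, 8, 61, 73, 81, 82, 84, 91, 93}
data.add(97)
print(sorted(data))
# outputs [2, 5, 8, 61, 73, 81, 82, 84, 91, 93, 97]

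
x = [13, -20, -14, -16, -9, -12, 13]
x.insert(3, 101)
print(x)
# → [13, -20, -14, 101, -16, -9, -12, 13]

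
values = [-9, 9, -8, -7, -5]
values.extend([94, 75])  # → [-9, 9, -8, -7, -5, 94, 75]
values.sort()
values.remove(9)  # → [-9, -8, -7, -5, 75, 94]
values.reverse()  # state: [94, 75, -5, -7, -8, -9]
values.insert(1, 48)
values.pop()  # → -9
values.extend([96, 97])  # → [94, 48, 75, -5, -7, -8, 96, 97]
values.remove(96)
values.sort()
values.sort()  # [-8, -7, -5, 48, 75, 94, 97]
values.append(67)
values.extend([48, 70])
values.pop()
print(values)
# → [-8, -7, -5, 48, 75, 94, 97, 67, 48]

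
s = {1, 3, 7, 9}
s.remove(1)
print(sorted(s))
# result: [3, 7, 9]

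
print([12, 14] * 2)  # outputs [12, 14, 12, 14]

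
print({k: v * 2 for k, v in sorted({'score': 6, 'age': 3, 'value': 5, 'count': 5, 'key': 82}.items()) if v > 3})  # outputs {'count': 10, 'key': 164, 'score': 12, 'value': 10}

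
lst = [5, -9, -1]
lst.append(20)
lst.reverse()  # [20, -1, -9, 5]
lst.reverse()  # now [5, -9, -1, 20]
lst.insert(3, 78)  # [5, -9, -1, 78, 20]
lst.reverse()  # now [20, 78, -1, -9, 5]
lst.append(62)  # [20, 78, -1, -9, 5, 62]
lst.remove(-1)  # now [20, 78, -9, 5, 62]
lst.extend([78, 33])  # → [20, 78, -9, 5, 62, 78, 33]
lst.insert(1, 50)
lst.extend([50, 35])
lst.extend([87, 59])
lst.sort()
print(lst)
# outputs [-9, 5, 20, 33, 35, 50, 50, 59, 62, 78, 78, 87]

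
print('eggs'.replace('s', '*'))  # egg*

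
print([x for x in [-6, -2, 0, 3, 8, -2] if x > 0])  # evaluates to [3, 8]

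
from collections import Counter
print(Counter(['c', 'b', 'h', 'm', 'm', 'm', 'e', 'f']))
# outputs Counter({'m': 3, 'c': 1, 'b': 1, 'h': 1, 'e': 1, 'f': 1})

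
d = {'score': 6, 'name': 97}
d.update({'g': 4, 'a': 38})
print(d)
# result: {'score': 6, 'name': 97, 'g': 4, 'a': 38}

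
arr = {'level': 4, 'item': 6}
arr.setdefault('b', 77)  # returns 77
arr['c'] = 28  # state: {'level': 4, 'item': 6, 'b': 77, 'c': 28}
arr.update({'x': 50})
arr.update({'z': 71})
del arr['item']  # {'level': 4, 'b': 77, 'c': 28, 'x': 50, 'z': 71}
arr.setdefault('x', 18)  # 50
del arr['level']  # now {'b': 77, 'c': 28, 'x': 50, 'z': 71}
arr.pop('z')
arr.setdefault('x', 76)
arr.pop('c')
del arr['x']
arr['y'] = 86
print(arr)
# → {'b': 77, 'y': 86}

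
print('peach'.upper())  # PEACH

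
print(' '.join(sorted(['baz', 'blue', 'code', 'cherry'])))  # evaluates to baz blue cherry code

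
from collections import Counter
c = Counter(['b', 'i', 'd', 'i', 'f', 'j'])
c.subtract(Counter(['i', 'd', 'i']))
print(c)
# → Counter({'b': 1, 'f': 1, 'j': 1, 'i': 0, 'd': 0})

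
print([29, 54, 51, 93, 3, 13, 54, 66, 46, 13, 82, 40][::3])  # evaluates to [29, 93, 54, 13]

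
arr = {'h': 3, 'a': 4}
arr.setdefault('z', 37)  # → 37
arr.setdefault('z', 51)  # 37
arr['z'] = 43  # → {'h': 3, 'a': 4, 'z': 43}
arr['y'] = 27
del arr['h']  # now {'a': 4, 'z': 43, 'y': 27}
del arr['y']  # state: {'a': 4, 'z': 43}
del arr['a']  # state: {'z': 43}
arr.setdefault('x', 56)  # 56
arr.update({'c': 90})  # {'z': 43, 'x': 56, 'c': 90}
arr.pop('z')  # 43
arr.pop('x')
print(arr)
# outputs {'c': 90}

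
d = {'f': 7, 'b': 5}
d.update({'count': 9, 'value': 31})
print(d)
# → {'f': 7, 'b': 5, 'count': 9, 'value': 31}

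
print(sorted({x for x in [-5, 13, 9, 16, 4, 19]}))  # [-5, 4, 9, 13, 16, 19]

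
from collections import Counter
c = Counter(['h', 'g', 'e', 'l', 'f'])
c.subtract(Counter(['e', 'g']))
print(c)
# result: Counter({'h': 1, 'l': 1, 'f': 1, 'g': 0, 'e': 0})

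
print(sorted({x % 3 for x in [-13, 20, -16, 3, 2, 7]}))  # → [0, 1, 2]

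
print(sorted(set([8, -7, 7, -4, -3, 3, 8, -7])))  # [-7, -4, -3, 3, 7, 8]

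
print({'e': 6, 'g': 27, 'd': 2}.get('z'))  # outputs None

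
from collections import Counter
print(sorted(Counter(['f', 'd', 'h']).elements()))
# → ['d', 'f', 'h']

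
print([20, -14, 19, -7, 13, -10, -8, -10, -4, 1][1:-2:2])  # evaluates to [-14, -7, -10, -10]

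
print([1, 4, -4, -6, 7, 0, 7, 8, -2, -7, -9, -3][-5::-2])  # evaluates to [8, 0, -6, 4]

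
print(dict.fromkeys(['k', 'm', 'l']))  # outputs {'k': None, 'm': None, 'l': None}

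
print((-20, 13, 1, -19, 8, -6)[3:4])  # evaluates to (-19,)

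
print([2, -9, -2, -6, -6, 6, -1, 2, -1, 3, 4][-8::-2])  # [-6, -9]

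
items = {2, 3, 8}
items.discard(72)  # {2, 3, 8}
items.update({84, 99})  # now {2, 3, 8, 84, 99}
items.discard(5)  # {2, 3, 8, 84, 99}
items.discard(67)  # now {2, 3, 8, 84, 99}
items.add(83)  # {2, 3, 8, 83, 84, 99}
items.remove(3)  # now {2, 8, 83, 84, 99}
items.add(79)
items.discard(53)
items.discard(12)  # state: {2, 8, 79, 83, 84, 99}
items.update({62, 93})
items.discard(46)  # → {2, 8, 62, 79, 83, 84, 93, 99}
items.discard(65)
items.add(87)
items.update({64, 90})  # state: {2, 8, 62, 64, 79, 83, 84, 87, 90, 93, 99}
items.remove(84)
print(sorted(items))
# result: [2, 8, 62, 64, 79, 83, 87, 90, 93, 99]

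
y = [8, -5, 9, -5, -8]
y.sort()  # [-8, -5, -5, 8, 9]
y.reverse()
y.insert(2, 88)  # [9, 8, 88, -5, -5, -8]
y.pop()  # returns -8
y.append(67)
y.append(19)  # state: [9, 8, 88, -5, -5, 67, 19]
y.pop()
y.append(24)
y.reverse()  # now [24, 67, -5, -5, 88, 8, 9]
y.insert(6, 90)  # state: [24, 67, -5, -5, 88, 8, 90, 9]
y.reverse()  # [9, 90, 8, 88, -5, -5, 67, 24]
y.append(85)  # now [9, 90, 8, 88, -5, -5, 67, 24, 85]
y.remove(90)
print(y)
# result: [9, 8, 88, -5, -5, 67, 24, 85]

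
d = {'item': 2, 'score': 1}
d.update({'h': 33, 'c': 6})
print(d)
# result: {'item': 2, 'score': 1, 'h': 33, 'c': 6}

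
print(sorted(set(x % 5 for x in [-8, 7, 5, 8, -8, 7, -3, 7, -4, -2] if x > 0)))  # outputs [0, 2, 3]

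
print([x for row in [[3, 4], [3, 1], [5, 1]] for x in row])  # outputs [3, 4, 3, 1, 5, 1]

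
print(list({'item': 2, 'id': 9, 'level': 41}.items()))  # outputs [('item', 2), ('id', 9), ('level', 41)]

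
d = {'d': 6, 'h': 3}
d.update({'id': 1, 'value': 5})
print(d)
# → {'d': 6, 'h': 3, 'id': 1, 'value': 5}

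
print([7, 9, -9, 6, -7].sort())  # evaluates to None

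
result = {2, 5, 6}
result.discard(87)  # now {2, 5, 6}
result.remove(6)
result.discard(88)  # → {2, 5}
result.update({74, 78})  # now {2, 5, 74, 78}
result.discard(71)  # {2, 5, 74, 78}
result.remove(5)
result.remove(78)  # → {2, 74}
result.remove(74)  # {2}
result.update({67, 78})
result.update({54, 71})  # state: {2, 54, 67, 71, 78}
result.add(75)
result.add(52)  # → {2, 52, 54, 67, 71, 75, 78}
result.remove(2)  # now {52, 54, 67, 71, 75, 78}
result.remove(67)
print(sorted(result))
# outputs [52, 54, 71, 75, 78]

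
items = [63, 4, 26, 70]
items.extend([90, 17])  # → [63, 4, 26, 70, 90, 17]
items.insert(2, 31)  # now [63, 4, 31, 26, 70, 90, 17]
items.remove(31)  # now [63, 4, 26, 70, 90, 17]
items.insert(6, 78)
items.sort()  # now [4, 17, 26, 63, 70, 78, 90]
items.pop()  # 90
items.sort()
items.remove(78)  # [4, 17, 26, 63, 70]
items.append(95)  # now [4, 17, 26, 63, 70, 95]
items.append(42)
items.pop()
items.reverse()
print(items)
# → [95, 70, 63, 26, 17, 4]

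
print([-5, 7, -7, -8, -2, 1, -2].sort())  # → None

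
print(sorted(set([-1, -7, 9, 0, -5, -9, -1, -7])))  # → [-9, -7, -5, -1, 0, 9]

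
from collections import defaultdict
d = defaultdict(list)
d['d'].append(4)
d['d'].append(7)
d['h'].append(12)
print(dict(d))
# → {'d': [4, 7], 'h': [12]}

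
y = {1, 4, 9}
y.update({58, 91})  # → {1, 4, 9, 58, 91}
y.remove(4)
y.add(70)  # {1, 9, 58, 70, 91}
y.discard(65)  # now {1, 9, 58, 70, 91}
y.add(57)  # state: {1, 9, 57, 58, 70, 91}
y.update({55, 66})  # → {1, 9, 55, 57, 58, 66, 70, 91}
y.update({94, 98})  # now {1, 9, 55, 57, 58, 66, 70, 91, 94, 98}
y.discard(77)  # {1, 9, 55, 57, 58, 66, 70, 91, 94, 98}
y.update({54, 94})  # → {1, 9, 54, 55, 57, 58, 66, 70, 91, 94, 98}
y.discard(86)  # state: {1, 9, 54, 55, 57, 58, 66, 70, 91, 94, 98}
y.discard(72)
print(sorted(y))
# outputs [1, 9, 54, 55, 57, 58, 66, 70, 91, 94, 98]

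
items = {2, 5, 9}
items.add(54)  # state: {2, 5, 9, 54}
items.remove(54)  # {2, 5, 9}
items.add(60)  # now {2, 5, 9, 60}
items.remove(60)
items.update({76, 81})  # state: {2, 5, 9, 76, 81}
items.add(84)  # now {2, 5, 9, 76, 81, 84}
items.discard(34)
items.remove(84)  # {2, 5, 9, 76, 81}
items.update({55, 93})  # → {2, 5, 9, 55, 76, 81, 93}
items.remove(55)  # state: {2, 5, 9, 76, 81, 93}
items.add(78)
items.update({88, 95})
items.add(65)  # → {2, 5, 9, 65, 76, 78, 81, 88, 93, 95}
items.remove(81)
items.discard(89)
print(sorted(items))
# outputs [2, 5, 9, 65, 76, 78, 88, 93, 95]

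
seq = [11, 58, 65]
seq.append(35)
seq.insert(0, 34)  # [34, 11, 58, 65, 35]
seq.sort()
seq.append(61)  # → [11, 34, 35, 58, 65, 61]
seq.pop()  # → 61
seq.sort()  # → [11, 34, 35, 58, 65]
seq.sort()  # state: [11, 34, 35, 58, 65]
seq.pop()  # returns 65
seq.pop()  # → 58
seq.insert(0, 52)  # [52, 11, 34, 35]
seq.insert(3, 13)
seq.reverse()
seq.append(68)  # [35, 13, 34, 11, 52, 68]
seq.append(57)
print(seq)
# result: [35, 13, 34, 11, 52, 68, 57]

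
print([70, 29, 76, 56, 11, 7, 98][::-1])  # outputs [98, 7, 11, 56, 76, 29, 70]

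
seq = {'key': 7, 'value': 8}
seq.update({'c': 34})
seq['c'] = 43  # {'key': 7, 'value': 8, 'c': 43}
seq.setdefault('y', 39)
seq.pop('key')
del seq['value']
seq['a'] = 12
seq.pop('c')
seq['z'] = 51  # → {'y': 39, 'a': 12, 'z': 51}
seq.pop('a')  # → 12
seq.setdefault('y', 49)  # 39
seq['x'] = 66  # {'y': 39, 'z': 51, 'x': 66}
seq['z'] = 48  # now {'y': 39, 'z': 48, 'x': 66}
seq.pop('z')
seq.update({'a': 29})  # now {'y': 39, 'x': 66, 'a': 29}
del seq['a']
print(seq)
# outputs {'y': 39, 'x': 66}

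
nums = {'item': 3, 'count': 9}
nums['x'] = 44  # {'item': 3, 'count': 9, 'x': 44}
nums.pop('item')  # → 3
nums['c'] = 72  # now {'count': 9, 'x': 44, 'c': 72}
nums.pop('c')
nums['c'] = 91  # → {'count': 9, 'x': 44, 'c': 91}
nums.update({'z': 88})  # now {'count': 9, 'x': 44, 'c': 91, 'z': 88}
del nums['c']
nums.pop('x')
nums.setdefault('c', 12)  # 12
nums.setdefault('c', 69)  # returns 12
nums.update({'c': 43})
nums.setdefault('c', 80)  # 43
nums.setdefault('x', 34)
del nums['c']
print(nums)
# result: {'count': 9, 'z': 88, 'x': 34}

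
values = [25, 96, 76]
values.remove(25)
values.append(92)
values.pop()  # 92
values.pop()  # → 76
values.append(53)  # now [96, 53]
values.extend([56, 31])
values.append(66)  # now [96, 53, 56, 31, 66]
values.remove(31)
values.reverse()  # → [66, 56, 53, 96]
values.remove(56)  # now [66, 53, 96]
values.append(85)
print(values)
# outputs [66, 53, 96, 85]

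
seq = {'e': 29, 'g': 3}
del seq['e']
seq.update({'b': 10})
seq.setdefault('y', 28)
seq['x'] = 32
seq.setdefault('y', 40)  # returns 28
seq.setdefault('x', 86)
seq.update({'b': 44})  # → {'g': 3, 'b': 44, 'y': 28, 'x': 32}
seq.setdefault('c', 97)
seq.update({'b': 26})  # {'g': 3, 'b': 26, 'y': 28, 'x': 32, 'c': 97}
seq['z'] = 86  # {'g': 3, 'b': 26, 'y': 28, 'x': 32, 'c': 97, 'z': 86}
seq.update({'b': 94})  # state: {'g': 3, 'b': 94, 'y': 28, 'x': 32, 'c': 97, 'z': 86}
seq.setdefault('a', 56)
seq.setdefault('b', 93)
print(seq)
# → {'g': 3, 'b': 94, 'y': 28, 'x': 32, 'c': 97, 'z': 86, 'a': 56}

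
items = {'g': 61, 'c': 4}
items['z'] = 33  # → {'g': 61, 'c': 4, 'z': 33}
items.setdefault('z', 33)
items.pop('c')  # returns 4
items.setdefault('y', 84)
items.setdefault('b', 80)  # 80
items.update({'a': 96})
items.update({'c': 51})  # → {'g': 61, 'z': 33, 'y': 84, 'b': 80, 'a': 96, 'c': 51}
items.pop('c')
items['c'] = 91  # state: {'g': 61, 'z': 33, 'y': 84, 'b': 80, 'a': 96, 'c': 91}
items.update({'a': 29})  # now {'g': 61, 'z': 33, 'y': 84, 'b': 80, 'a': 29, 'c': 91}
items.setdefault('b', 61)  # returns 80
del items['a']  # {'g': 61, 'z': 33, 'y': 84, 'b': 80, 'c': 91}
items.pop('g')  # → 61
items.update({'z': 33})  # {'z': 33, 'y': 84, 'b': 80, 'c': 91}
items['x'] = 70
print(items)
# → {'z': 33, 'y': 84, 'b': 80, 'c': 91, 'x': 70}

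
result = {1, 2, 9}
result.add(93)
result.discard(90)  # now {1, 2, 9, 93}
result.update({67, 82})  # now {1, 2, 9, 67, 82, 93}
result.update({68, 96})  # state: {1, 2, 9, 67, 68, 82, 93, 96}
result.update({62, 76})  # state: {1, 2, 9, 62, 67, 68, 76, 82, 93, 96}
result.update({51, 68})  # {1, 2, 9, 51, 62, 67, 68, 76, 82, 93, 96}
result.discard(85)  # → {1, 2, 9, 51, 62, 67, 68, 76, 82, 93, 96}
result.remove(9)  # {1, 2, 51, 62, 67, 68, 76, 82, 93, 96}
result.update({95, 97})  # {1, 2, 51, 62, 67, 68, 76, 82, 93, 95, 96, 97}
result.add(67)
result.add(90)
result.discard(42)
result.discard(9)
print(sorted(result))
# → [1, 2, 51, 62, 67, 68, 76, 82, 90, 93, 95, 96, 97]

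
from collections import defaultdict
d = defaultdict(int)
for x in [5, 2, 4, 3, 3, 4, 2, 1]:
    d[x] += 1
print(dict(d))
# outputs {5: 1, 2: 2, 4: 2, 3: 2, 1: 1}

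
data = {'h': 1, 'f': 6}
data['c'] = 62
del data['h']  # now {'f': 6, 'c': 62}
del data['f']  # {'c': 62}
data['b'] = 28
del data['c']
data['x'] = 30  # {'b': 28, 'x': 30}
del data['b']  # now {'x': 30}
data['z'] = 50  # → {'x': 30, 'z': 50}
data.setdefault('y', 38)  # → 38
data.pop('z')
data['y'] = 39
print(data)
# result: {'x': 30, 'y': 39}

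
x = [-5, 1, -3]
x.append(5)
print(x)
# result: [-5, 1, -3, 5]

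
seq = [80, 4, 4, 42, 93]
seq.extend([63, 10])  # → [80, 4, 4, 42, 93, 63, 10]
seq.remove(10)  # [80, 4, 4, 42, 93, 63]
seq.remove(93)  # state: [80, 4, 4, 42, 63]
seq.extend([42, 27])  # [80, 4, 4, 42, 63, 42, 27]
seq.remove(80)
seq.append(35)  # [4, 4, 42, 63, 42, 27, 35]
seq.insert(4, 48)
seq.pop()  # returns 35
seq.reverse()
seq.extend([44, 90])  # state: [27, 42, 48, 63, 42, 4, 4, 44, 90]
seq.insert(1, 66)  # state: [27, 66, 42, 48, 63, 42, 4, 4, 44, 90]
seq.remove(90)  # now [27, 66, 42, 48, 63, 42, 4, 4, 44]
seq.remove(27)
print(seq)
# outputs [66, 42, 48, 63, 42, 4, 4, 44]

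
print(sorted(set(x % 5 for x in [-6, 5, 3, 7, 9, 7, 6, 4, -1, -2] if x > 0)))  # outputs [0, 1, 2, 3, 4]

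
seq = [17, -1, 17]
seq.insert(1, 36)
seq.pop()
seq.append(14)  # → [17, 36, -1, 14]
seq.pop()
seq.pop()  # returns -1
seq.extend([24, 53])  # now [17, 36, 24, 53]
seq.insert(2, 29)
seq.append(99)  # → [17, 36, 29, 24, 53, 99]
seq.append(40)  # [17, 36, 29, 24, 53, 99, 40]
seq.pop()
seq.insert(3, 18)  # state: [17, 36, 29, 18, 24, 53, 99]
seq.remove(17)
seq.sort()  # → [18, 24, 29, 36, 53, 99]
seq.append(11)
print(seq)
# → [18, 24, 29, 36, 53, 99, 11]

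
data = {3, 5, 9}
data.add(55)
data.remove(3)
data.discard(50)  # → {5, 9, 55}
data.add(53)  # {5, 9, 53, 55}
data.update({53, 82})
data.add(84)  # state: {5, 9, 53, 55, 82, 84}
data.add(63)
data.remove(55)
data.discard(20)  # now {5, 9, 53, 63, 82, 84}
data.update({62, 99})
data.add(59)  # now {5, 9, 53, 59, 62, 63, 82, 84, 99}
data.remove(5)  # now {9, 53, 59, 62, 63, 82, 84, 99}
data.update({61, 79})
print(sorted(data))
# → [9, 53, 59, 61, 62, 63, 79, 82, 84, 99]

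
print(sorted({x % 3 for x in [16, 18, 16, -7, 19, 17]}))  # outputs [0, 1, 2]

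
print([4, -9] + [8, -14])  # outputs [4, -9, 8, -14]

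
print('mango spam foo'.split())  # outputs ['mango', 'spam', 'foo']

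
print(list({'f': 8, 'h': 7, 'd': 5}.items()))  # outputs [('f', 8), ('h', 7), ('d', 5)]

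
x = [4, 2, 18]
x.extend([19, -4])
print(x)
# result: [4, 2, 18, 19, -4]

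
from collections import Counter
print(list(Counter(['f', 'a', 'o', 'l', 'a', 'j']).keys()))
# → ['f', 'a', 'o', 'l', 'j']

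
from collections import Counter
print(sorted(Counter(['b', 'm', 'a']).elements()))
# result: ['a', 'b', 'm']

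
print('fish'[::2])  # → fs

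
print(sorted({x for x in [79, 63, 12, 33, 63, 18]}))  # [12, 18, 33, 63, 79]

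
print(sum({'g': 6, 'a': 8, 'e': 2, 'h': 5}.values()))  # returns 21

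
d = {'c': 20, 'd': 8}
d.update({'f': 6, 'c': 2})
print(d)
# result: {'c': 2, 'd': 8, 'f': 6}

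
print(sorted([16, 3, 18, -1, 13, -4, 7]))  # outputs [-4, -1, 3, 7, 13, 16, 18]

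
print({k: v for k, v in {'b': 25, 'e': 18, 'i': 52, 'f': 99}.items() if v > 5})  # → {'b': 25, 'e': 18, 'i': 52, 'f': 99}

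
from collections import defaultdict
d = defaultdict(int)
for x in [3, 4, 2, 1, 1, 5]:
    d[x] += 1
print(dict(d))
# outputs {3: 1, 4: 1, 2: 1, 1: 2, 5: 1}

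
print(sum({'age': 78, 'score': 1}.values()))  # 79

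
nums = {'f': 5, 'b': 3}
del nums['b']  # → {'f': 5}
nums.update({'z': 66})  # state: {'f': 5, 'z': 66}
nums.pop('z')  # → 66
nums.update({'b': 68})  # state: {'f': 5, 'b': 68}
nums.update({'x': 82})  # {'f': 5, 'b': 68, 'x': 82}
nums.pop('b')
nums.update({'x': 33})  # {'f': 5, 'x': 33}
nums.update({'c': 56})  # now {'f': 5, 'x': 33, 'c': 56}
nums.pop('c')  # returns 56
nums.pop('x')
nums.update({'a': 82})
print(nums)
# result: {'f': 5, 'a': 82}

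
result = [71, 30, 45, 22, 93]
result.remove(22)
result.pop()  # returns 93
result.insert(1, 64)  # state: [71, 64, 30, 45]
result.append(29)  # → [71, 64, 30, 45, 29]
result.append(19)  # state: [71, 64, 30, 45, 29, 19]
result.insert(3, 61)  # [71, 64, 30, 61, 45, 29, 19]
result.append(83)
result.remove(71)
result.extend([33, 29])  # [64, 30, 61, 45, 29, 19, 83, 33, 29]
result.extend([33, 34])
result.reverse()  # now [34, 33, 29, 33, 83, 19, 29, 45, 61, 30, 64]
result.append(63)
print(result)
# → [34, 33, 29, 33, 83, 19, 29, 45, 61, 30, 64, 63]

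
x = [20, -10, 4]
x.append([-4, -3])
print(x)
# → [20, -10, 4, [-4, -3]]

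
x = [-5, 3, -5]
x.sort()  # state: [-5, -5, 3]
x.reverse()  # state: [3, -5, -5]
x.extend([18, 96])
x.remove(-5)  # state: [3, -5, 18, 96]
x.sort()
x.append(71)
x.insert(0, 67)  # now [67, -5, 3, 18, 96, 71]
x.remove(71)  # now [67, -5, 3, 18, 96]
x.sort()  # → [-5, 3, 18, 67, 96]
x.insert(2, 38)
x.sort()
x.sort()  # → [-5, 3, 18, 38, 67, 96]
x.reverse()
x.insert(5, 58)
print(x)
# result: [96, 67, 38, 18, 3, 58, -5]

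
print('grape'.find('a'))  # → 2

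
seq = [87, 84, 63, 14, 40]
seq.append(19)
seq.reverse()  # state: [19, 40, 14, 63, 84, 87]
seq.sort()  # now [14, 19, 40, 63, 84, 87]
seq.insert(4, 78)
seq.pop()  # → 87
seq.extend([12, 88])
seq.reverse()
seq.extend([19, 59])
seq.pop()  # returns 59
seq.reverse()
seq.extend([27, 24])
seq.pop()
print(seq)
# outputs [19, 14, 19, 40, 63, 78, 84, 12, 88, 27]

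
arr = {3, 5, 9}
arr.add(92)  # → {3, 5, 9, 92}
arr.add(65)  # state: {3, 5, 9, 65, 92}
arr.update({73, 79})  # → {3, 5, 9, 65, 73, 79, 92}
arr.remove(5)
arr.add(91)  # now {3, 9, 65, 73, 79, 91, 92}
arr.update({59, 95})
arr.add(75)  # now {3, 9, 59, 65, 73, 75, 79, 91, 92, 95}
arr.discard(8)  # {3, 9, 59, 65, 73, 75, 79, 91, 92, 95}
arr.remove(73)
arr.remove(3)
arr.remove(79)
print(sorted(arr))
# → [9, 59, 65, 75, 91, 92, 95]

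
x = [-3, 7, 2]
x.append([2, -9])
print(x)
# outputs [-3, 7, 2, [2, -9]]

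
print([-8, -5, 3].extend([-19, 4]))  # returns None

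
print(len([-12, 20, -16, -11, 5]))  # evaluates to 5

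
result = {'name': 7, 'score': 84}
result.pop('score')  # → 84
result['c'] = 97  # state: {'name': 7, 'c': 97}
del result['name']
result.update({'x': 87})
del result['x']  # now {'c': 97}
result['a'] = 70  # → {'c': 97, 'a': 70}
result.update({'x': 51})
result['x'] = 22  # {'c': 97, 'a': 70, 'x': 22}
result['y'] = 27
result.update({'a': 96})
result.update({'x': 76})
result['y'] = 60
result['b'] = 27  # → {'c': 97, 'a': 96, 'x': 76, 'y': 60, 'b': 27}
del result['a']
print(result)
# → {'c': 97, 'x': 76, 'y': 60, 'b': 27}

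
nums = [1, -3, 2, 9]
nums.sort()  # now [-3, 1, 2, 9]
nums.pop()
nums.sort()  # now [-3, 1, 2]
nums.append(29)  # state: [-3, 1, 2, 29]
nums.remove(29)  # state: [-3, 1, 2]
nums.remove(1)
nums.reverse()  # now [2, -3]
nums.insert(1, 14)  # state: [2, 14, -3]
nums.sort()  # [-3, 2, 14]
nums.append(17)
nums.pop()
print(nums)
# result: [-3, 2, 14]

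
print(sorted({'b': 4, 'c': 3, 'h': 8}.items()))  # [('b', 4), ('c', 3), ('h', 8)]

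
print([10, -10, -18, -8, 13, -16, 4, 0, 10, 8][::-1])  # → [8, 10, 0, 4, -16, 13, -8, -18, -10, 10]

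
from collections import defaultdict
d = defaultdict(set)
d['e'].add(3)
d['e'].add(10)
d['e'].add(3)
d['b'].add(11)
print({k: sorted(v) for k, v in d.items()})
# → {'e': [3, 10], 'b': [11]}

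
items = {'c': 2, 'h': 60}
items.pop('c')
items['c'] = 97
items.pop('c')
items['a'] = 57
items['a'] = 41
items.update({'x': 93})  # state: {'h': 60, 'a': 41, 'x': 93}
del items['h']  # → {'a': 41, 'x': 93}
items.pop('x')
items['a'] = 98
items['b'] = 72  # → {'a': 98, 'b': 72}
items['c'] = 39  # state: {'a': 98, 'b': 72, 'c': 39}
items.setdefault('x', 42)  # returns 42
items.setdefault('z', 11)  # 11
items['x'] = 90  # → {'a': 98, 'b': 72, 'c': 39, 'x': 90, 'z': 11}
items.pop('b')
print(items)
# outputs {'a': 98, 'c': 39, 'x': 90, 'z': 11}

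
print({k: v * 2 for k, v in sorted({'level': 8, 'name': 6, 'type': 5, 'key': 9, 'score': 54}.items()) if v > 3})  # {'key': 18, 'level': 16, 'name': 12, 'score': 108, 'type': 10}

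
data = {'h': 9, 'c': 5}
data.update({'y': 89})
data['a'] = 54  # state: {'h': 9, 'c': 5, 'y': 89, 'a': 54}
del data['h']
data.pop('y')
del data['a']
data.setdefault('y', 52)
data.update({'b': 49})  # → {'c': 5, 'y': 52, 'b': 49}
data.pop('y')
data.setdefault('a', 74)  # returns 74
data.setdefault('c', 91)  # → 5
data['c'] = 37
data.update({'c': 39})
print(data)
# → {'c': 39, 'b': 49, 'a': 74}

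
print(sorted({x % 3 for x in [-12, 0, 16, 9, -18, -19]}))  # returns [0, 1, 2]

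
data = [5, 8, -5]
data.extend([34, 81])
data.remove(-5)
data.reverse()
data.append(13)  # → [81, 34, 8, 5, 13]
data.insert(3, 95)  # [81, 34, 8, 95, 5, 13]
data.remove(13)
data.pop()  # 5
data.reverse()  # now [95, 8, 34, 81]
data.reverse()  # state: [81, 34, 8, 95]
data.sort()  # [8, 34, 81, 95]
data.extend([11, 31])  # [8, 34, 81, 95, 11, 31]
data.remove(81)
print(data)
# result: [8, 34, 95, 11, 31]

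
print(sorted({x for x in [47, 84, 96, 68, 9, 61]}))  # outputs [9, 47, 61, 68, 84, 96]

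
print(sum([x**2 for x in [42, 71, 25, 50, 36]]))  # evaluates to 11226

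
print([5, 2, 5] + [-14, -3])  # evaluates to [5, 2, 5, -14, -3]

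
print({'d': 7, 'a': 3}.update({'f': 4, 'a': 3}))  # None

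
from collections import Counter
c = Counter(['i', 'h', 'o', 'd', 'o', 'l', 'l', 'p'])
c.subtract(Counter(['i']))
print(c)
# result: Counter({'o': 2, 'l': 2, 'h': 1, 'd': 1, 'p': 1, 'i': 0})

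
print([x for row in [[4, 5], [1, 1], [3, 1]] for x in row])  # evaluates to [4, 5, 1, 1, 3, 1]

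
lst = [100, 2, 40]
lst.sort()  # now [2, 40, 100]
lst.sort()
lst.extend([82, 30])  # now [2, 40, 100, 82, 30]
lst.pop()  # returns 30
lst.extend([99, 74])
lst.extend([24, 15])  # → [2, 40, 100, 82, 99, 74, 24, 15]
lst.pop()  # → 15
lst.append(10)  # [2, 40, 100, 82, 99, 74, 24, 10]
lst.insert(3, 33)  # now [2, 40, 100, 33, 82, 99, 74, 24, 10]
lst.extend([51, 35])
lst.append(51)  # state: [2, 40, 100, 33, 82, 99, 74, 24, 10, 51, 35, 51]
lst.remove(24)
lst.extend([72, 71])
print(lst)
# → [2, 40, 100, 33, 82, 99, 74, 10, 51, 35, 51, 72, 71]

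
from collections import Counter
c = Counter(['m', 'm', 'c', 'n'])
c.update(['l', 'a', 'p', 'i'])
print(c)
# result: Counter({'m': 2, 'c': 1, 'n': 1, 'l': 1, 'a': 1, 'p': 1, 'i': 1})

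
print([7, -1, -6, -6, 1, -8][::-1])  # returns [-8, 1, -6, -6, -1, 7]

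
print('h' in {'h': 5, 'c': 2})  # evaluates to True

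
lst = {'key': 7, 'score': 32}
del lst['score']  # {'key': 7}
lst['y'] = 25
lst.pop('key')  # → 7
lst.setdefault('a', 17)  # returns 17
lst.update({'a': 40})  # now {'y': 25, 'a': 40}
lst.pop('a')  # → 40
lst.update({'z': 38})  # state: {'y': 25, 'z': 38}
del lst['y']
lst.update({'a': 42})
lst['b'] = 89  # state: {'z': 38, 'a': 42, 'b': 89}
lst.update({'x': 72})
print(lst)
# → {'z': 38, 'a': 42, 'b': 89, 'x': 72}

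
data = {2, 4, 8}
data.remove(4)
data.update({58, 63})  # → {2, 8, 58, 63}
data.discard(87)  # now {2, 8, 58, 63}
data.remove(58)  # {2, 8, 63}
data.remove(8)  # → {2, 63}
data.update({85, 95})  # {2, 63, 85, 95}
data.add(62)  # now {2, 62, 63, 85, 95}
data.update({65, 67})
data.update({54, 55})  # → {2, 54, 55, 62, 63, 65, 67, 85, 95}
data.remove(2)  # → {54, 55, 62, 63, 65, 67, 85, 95}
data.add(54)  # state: {54, 55, 62, 63, 65, 67, 85, 95}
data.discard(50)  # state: {54, 55, 62, 63, 65, 67, 85, 95}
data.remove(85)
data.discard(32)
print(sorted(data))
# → [54, 55, 62, 63, 65, 67, 95]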